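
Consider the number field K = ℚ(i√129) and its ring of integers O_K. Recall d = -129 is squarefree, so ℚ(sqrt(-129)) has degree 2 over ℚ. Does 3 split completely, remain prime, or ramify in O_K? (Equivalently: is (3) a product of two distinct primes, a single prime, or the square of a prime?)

ramified

Since -129 ≢ 1 mod 4, the ring of integers is ℤ[√-129] with discriminant 4·(-129) = -516.
Ramification test: 3 | -516. The prime 3 ramifies in K.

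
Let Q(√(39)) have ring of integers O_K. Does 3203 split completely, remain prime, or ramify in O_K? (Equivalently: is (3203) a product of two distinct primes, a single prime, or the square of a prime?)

Since 39 ≢ 1 mod 4, the ring of integers is ℤ[√39] with discriminant 4·39 = 156.
disc(K) = 156 is not divisible by 3203; 3203 is unramified.
(39/3203) = 39^1601 mod 3203 = 3202, giving Legendre symbol -1.
(39/3203) = -1, so 3203 is inert.

inert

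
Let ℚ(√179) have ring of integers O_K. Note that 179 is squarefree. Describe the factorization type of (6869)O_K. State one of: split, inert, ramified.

Since 179 ≢ 1 mod 4, the ring of integers is ℤ[√179] with discriminant 4·179 = 716.
6869 ∤ 716, so 6869 is unramified.
(179/6869) = 179^3434 mod 6869 = 1, giving Legendre symbol 1.
(179/6869) = 1, so 6869 splits.

6869 splits in O_K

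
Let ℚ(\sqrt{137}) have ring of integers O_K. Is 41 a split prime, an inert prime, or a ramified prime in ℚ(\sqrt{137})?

d = 137 ≡ 1 (mod 4), so O_K = ℤ[(1+√137)/2] and disc(K) = d = 137.
41 ∤ 137, so 41 is unramified.
(137/41) = 14^20 mod 41 = 40, giving Legendre symbol -1.
(137/41) = -1, so 41 is inert.

inert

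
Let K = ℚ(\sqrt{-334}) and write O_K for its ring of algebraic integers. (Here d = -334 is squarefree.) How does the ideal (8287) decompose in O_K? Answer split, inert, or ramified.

Since -334 ≢ 1 mod 4, the ring of integers is ℤ[√-334] with discriminant 4·(-334) = -1336.
8287 ∤ -1336, so 8287 is unramified.
Compute (-334/8287) via Euler: 7953^((8287-1)/2) mod 8287 = 8286, so (-334/8287) = -1.
(-334/8287) = -1, so 8287 is inert.

8287 remains inert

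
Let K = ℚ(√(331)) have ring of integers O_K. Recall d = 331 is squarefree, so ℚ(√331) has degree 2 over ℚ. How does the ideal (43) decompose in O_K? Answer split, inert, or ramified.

d = 331 ≡ 3 (mod 4), so O_K = ℤ[√331] and disc(K) = 4d = 1324.
Since gcd(43, 1324) = 1 the prime 43 does not ramify.
Compute (331/43) via Euler: 30^((43-1)/2) mod 43 = 42, so (331/43) = -1.
Legendre symbol -1 ⇒ 43 is inert.

inert — (43) stays prime in O_K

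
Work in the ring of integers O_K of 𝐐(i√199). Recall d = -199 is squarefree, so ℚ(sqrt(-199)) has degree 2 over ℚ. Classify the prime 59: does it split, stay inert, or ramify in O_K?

inert — (59) stays prime in O_K

-199 mod 4 = 1, hence disc K = -199 and O_K = ℤ[(1+√-199)/2].
disc(K) = -199 is not divisible by 59; 59 is unramified.
Legendre symbol by Euler's criterion: (-199/59) ≡ (-199)^29 ≡ 58 (mod 59), i.e. (-199/59) = -1.
Legendre symbol -1 ⇒ 59 is inert.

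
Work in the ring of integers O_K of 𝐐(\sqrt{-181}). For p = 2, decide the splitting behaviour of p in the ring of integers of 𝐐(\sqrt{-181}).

ramifies in O_K

d = -181 ≡ 3 (mod 4), so O_K = ℤ[√-181] and disc(K) = 4d = -724.
Ramification test: 2 | -724. The prime 2 ramifies in K.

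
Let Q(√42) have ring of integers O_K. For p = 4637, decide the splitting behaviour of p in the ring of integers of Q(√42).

d = 42 ≡ 2 (mod 4), so O_K = ℤ[√42] and disc(K) = 4d = 168.
4637 ∤ 168, so 4637 is unramified.
Legendre symbol by Euler's criterion: (42/4637) ≡ 42^2318 ≡ 4636 (mod 4637), i.e. (42/4637) = -1.
d is a non-residue mod p, hence 4637 remains inert in O_K.

inert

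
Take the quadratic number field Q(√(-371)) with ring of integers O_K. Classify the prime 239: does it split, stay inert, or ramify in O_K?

p is inert

d = -371 ≡ 1 (mod 4), so O_K = ℤ[(1+√-371)/2] and disc(K) = d = -371.
Since gcd(239, -371) = 1 the prime 239 does not ramify.
Legendre symbol by Euler's criterion: (-371/239) ≡ (-371)^119 ≡ 238 (mod 239), i.e. (-371/239) = -1.
d is a non-residue mod p, hence 239 remains inert in O_K.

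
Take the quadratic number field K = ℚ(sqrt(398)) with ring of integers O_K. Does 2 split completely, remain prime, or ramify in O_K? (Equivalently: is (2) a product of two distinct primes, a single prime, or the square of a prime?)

ramifies in O_K

d = 398 ≡ 2 (mod 4), so O_K = ℤ[√398] and disc(K) = 4d = 1592.
disc(K) = 1592 = 2·796, so p = 2 is ramified.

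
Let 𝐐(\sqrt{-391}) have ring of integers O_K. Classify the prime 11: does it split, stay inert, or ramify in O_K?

split — (11) = 𝔭₁𝔭₂ with 𝔭₁ ≠ 𝔭₂

-391 mod 4 = 1, hence disc K = -391 and O_K = ℤ[(1+√-391)/2].
11 ∤ -391, so 11 is unramified.
Legendre symbol by Euler's criterion: (-391/11) ≡ (-391)^5 ≡ 1 (mod 11), i.e. (-391/11) = 1.
(-391/11) = 1, so 11 splits.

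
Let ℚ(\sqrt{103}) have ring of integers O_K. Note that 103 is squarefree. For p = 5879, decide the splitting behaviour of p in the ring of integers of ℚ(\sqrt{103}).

103 mod 4 = 3, hence disc K = 4·103 = 412 and O_K = ℤ[√103].
Since gcd(5879, 412) = 1 the prime 5879 does not ramify.
Euler's criterion: 103^2939 mod 5879 = 5878. Thus (103|5879) = -1.
(103/5879) = -1, so 5879 is inert.

inert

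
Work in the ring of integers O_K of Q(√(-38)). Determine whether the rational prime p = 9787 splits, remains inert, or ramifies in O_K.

split

d = -38 ≡ 2 (mod 4), so O_K = ℤ[√-38] and disc(K) = 4d = -152.
Since gcd(9787, -152) = 1 the prime 9787 does not ramify.
Euler's criterion: (-38)^4893 mod 9787 = 1. Thus (-38|9787) = 1.
Legendre symbol 1 ⇒ 9787 is split.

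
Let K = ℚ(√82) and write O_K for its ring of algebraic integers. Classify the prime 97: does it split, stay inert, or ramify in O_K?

remains prime (inert)

82 mod 4 = 2, hence disc K = 4·82 = 328 and O_K = ℤ[√82].
97 ∤ 328, so 97 is unramified.
(82/97) = 82^48 mod 97 = 96, giving Legendre symbol -1.
(82/97) = -1, so 97 is inert.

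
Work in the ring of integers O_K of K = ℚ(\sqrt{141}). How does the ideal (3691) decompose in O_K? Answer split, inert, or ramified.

p splits

Since 141 ≡ 1 mod 4, the ring of integers is ℤ[(1+√141)/2] with discriminant 141.
3691 ∤ 141, so 3691 is unramified.
Compute (141/3691) via Euler: 141^((3691-1)/2) mod 3691 = 1, so (141/3691) = 1.
Legendre symbol 1 ⇒ 3691 is split.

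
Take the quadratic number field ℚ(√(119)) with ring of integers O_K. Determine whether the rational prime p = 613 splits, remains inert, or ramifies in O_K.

splits completely

d = 119 ≡ 3 (mod 4), so O_K = ℤ[√119] and disc(K) = 4d = 476.
613 ∤ 476, so 613 is unramified.
Compute (119/613) via Euler: 119^((613-1)/2) mod 613 = 1, so (119/613) = 1.
(119/613) = 1, so 613 splits.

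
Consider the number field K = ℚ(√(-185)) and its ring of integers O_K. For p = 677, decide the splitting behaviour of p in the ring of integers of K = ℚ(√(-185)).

677 remains inert

d = -185 ≡ 3 (mod 4), so O_K = ℤ[√-185] and disc(K) = 4d = -740.
disc(K) = -740 is not divisible by 677; 677 is unramified.
Euler's criterion: (-185)^338 mod 677 = 676. Thus (-185|677) = -1.
(-185/677) = -1, so 677 is inert.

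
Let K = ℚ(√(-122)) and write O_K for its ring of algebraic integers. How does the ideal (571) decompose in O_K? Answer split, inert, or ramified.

-122 mod 4 = 2, hence disc K = 4·(-122) = -488 and O_K = ℤ[√-122].
Since gcd(571, -488) = 1 the prime 571 does not ramify.
Legendre symbol by Euler's criterion: (-122/571) ≡ (-122)^285 ≡ 1 (mod 571), i.e. (-122/571) = 1.
(-122/571) = 1, so 571 splits.

571 splits in O_K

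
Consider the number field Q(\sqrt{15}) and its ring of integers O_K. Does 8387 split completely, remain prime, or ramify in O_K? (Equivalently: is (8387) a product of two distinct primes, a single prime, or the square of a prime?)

Since 15 ≢ 1 mod 4, the ring of integers is ℤ[√15] with discriminant 4·15 = 60.
8387 ∤ 60, so 8387 is unramified.
Compute (15/8387) via Euler: 15^((8387-1)/2) mod 8387 = 8386, so (15/8387) = -1.
d is a non-residue mod p, hence 8387 remains inert in O_K.

inert — (8387) stays prime in O_K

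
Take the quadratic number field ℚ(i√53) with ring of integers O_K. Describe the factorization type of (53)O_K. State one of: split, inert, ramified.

ramifies in O_K

Since -53 ≢ 1 mod 4, the ring of integers is ℤ[√-53] with discriminant 4·(-53) = -212.
disc(K) = -212 = 53·(-4), so p = 53 is ramified.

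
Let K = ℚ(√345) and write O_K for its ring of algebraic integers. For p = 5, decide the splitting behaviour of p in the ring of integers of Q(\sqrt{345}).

p ramifies

345 mod 4 = 1, hence disc K = 345 and O_K = ℤ[(1+√345)/2].
Ramification test: 5 | 345. The prime 5 ramifies in K.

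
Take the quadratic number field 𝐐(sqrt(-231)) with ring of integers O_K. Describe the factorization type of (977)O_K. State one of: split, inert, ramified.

Since -231 ≡ 1 mod 4, the ring of integers is ℤ[(1+√-231)/2] with discriminant -231.
disc(K) = -231 is not divisible by 977; 977 is unramified.
Compute (-231/977) via Euler: 746^((977-1)/2) mod 977 = 976, so (-231/977) = -1.
(-231/977) = -1, so 977 is inert.

inert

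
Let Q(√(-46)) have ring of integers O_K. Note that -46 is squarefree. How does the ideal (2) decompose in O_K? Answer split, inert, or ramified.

Since -46 ≢ 1 mod 4, the ring of integers is ℤ[√-46] with discriminant 4·(-46) = -184.
disc(K) = -184 = 2·(-92), so p = 2 is ramified.

ramifies in O_K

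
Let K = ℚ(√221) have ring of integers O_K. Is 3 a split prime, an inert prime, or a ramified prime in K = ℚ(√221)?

d = 221 ≡ 1 (mod 4), so O_K = ℤ[(1+√221)/2] and disc(K) = d = 221.
disc(K) = 221 is not divisible by 3; 3 is unramified.
Compute (221/3) via Euler: 2^((3-1)/2) mod 3 = 2, so (221/3) = -1.
Legendre symbol -1 ⇒ 3 is inert.

remains prime (inert)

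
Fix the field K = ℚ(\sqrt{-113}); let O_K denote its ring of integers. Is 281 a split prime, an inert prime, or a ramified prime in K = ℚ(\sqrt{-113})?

Since -113 ≢ 1 mod 4, the ring of integers is ℤ[√-113] with discriminant 4·(-113) = -452.
281 ∤ -452, so 281 is unramified.
Compute (-113/281) via Euler: 168^((281-1)/2) mod 281 = 280, so (-113/281) = -1.
(-113/281) = -1, so 281 is inert.

281 remains inert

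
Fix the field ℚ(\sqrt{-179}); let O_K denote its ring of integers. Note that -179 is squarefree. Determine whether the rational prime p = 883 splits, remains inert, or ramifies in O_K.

Since -179 ≡ 1 mod 4, the ring of integers is ℤ[(1+√-179)/2] with discriminant -179.
883 ∤ -179, so 883 is unramified.
(-179/883) = 704^441 mod 883 = 882, giving Legendre symbol -1.
Legendre symbol -1 ⇒ 883 is inert.

inert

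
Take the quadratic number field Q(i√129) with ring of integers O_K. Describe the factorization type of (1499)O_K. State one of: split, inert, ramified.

-129 mod 4 = 3, hence disc K = 4·(-129) = -516 and O_K = ℤ[√-129].
disc(K) = -516 is not divisible by 1499; 1499 is unramified.
Euler's criterion: (-129)^749 mod 1499 = 1498. Thus (-129|1499) = -1.
(-129/1499) = -1, so 1499 is inert.

1499 remains inert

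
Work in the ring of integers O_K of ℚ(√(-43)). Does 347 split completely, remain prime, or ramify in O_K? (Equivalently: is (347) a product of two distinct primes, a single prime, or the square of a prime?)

347 remains inert

d = -43 ≡ 1 (mod 4), so O_K = ℤ[(1+√-43)/2] and disc(K) = d = -43.
347 ∤ -43, so 347 is unramified.
(-43/347) = 304^173 mod 347 = 346, giving Legendre symbol -1.
(-43/347) = -1, so 347 is inert.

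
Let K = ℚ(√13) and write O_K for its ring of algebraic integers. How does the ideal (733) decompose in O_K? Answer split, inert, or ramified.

Since 13 ≡ 1 mod 4, the ring of integers is ℤ[(1+√13)/2] with discriminant 13.
disc(K) = 13 is not divisible by 733; 733 is unramified.
Compute (13/733) via Euler: 13^((733-1)/2) mod 733 = 732, so (13/733) = -1.
(13/733) = -1, so 733 is inert.

remains prime (inert)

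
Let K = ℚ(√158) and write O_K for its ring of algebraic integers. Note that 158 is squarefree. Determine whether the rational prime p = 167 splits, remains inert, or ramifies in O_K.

d = 158 ≡ 2 (mod 4), so O_K = ℤ[√158] and disc(K) = 4d = 632.
167 ∤ 632, so 167 is unramified.
Compute (158/167) via Euler: 158^((167-1)/2) mod 167 = 166, so (158/167) = -1.
Legendre symbol -1 ⇒ 167 is inert.

167 remains inert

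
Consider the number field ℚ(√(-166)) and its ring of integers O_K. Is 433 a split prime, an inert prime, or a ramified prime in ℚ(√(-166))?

Since -166 ≢ 1 mod 4, the ring of integers is ℤ[√-166] with discriminant 4·(-166) = -664.
Since gcd(433, -664) = 1 the prime 433 does not ramify.
Compute (-166/433) via Euler: 267^((433-1)/2) mod 433 = 432, so (-166/433) = -1.
(-166/433) = -1, so 433 is inert.

p is inert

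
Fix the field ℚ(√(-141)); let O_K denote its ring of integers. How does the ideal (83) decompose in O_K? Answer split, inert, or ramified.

-141 mod 4 = 3, hence disc K = 4·(-141) = -564 and O_K = ℤ[√-141].
disc(K) = -564 is not divisible by 83; 83 is unramified.
Legendre symbol by Euler's criterion: (-141/83) ≡ (-141)^41 ≡ 1 (mod 83), i.e. (-141/83) = 1.
(-141/83) = 1, so 83 splits.

p splits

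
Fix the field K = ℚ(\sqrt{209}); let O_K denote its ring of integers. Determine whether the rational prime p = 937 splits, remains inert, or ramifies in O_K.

remains prime (inert)

d = 209 ≡ 1 (mod 4), so O_K = ℤ[(1+√209)/2] and disc(K) = d = 209.
disc(K) = 209 is not divisible by 937; 937 is unramified.
Euler's criterion: 209^468 mod 937 = 936. Thus (209|937) = -1.
d is a non-residue mod p, hence 937 remains inert in O_K.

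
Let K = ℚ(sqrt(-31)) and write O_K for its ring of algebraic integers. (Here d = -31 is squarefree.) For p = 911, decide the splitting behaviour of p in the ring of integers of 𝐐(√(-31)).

inert — (911) stays prime in O_K

Since -31 ≡ 1 mod 4, the ring of integers is ℤ[(1+√-31)/2] with discriminant -31.
Since gcd(911, -31) = 1 the prime 911 does not ramify.
Compute (-31/911) via Euler: 880^((911-1)/2) mod 911 = 910, so (-31/911) = -1.
(-31/911) = -1, so 911 is inert.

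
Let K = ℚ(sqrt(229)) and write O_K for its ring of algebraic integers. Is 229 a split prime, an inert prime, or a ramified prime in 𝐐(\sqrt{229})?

p ramifies

229 mod 4 = 1, hence disc K = 229 and O_K = ℤ[(1+√229)/2].
Ramification test: 229 | 229. The prime 229 ramifies in K.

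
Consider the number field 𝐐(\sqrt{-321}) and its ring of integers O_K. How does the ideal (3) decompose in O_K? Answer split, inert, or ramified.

Since -321 ≢ 1 mod 4, the ring of integers is ℤ[√-321] with discriminant 4·(-321) = -1284.
3 divides disc(K) = -1284, so 3 ramifies.

3 is ramified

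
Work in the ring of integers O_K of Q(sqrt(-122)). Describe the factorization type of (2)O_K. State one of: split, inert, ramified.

-122 mod 4 = 2, hence disc K = 4·(-122) = -488 and O_K = ℤ[√-122].
disc(K) = -488 = 2·(-244), so p = 2 is ramified.

p ramifies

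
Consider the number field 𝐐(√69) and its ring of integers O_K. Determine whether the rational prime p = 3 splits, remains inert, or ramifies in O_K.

69 mod 4 = 1, hence disc K = 69 and O_K = ℤ[(1+√69)/2].
Ramification test: 3 | 69. The prime 3 ramifies in K.

ramified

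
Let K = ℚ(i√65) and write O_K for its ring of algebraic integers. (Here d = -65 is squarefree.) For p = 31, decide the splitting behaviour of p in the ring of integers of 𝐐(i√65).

Since -65 ≢ 1 mod 4, the ring of integers is ℤ[√-65] with discriminant 4·(-65) = -260.
disc(K) = -260 is not divisible by 31; 31 is unramified.
Compute (-65/31) via Euler: 28^((31-1)/2) mod 31 = 1, so (-65/31) = 1.
(-65/31) = 1, so 31 splits.

split — (31) = 𝔭₁𝔭₂ with 𝔭₁ ≠ 𝔭₂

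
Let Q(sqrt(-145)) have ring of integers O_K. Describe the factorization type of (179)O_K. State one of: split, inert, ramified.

179 remains inert

d = -145 ≡ 3 (mod 4), so O_K = ℤ[√-145] and disc(K) = 4d = -580.
disc(K) = -580 is not divisible by 179; 179 is unramified.
Euler's criterion: (-145)^89 mod 179 = 178. Thus (-145|179) = -1.
d is a non-residue mod p, hence 179 remains inert in O_K.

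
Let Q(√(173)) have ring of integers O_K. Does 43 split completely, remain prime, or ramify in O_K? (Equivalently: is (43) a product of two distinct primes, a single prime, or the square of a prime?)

d = 173 ≡ 1 (mod 4), so O_K = ℤ[(1+√173)/2] and disc(K) = d = 173.
disc(K) = 173 is not divisible by 43; 43 is unramified.
(173/43) = 1^21 mod 43 = 1, giving Legendre symbol 1.
Legendre symbol 1 ⇒ 43 is split.

43 splits in O_K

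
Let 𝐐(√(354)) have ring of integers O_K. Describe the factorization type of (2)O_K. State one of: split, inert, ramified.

p ramifies

Since 354 ≢ 1 mod 4, the ring of integers is ℤ[√354] with discriminant 4·354 = 1416.
Ramification test: 2 | 1416. The prime 2 ramifies in K.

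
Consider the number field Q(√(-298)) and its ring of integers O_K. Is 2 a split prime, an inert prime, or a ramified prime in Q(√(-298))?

ramifies in O_K

Since -298 ≢ 1 mod 4, the ring of integers is ℤ[√-298] with discriminant 4·(-298) = -1192.
disc(K) = -1192 = 2·(-596), so p = 2 is ramified.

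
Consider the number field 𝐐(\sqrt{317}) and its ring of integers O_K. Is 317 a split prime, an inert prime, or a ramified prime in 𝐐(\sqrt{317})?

317 mod 4 = 1, hence disc K = 317 and O_K = ℤ[(1+√317)/2].
Ramification test: 317 | 317. The prime 317 ramifies in K.

ramified — (317) = 𝔭²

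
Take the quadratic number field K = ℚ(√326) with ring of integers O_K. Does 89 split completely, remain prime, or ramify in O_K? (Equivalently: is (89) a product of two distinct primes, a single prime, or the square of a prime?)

d = 326 ≡ 2 (mod 4), so O_K = ℤ[√326] and disc(K) = 4d = 1304.
disc(K) = 1304 is not divisible by 89; 89 is unramified.
Legendre symbol by Euler's criterion: (326/89) ≡ 326^44 ≡ 88 (mod 89), i.e. (326/89) = -1.
(326/89) = -1, so 89 is inert.

remains prime (inert)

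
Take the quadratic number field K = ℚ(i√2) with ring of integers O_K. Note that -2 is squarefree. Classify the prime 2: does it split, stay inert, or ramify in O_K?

p ramifies

d = -2 ≡ 2 (mod 4), so O_K = ℤ[√-2] and disc(K) = 4d = -8.
Ramification test: 2 | -8. The prime 2 ramifies in K.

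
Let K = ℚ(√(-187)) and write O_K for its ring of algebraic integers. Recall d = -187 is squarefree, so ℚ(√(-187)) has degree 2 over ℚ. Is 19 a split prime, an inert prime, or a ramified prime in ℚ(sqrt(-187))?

Since -187 ≡ 1 mod 4, the ring of integers is ℤ[(1+√-187)/2] with discriminant -187.
19 ∤ -187, so 19 is unramified.
Euler's criterion: (-187)^9 mod 19 = 18. Thus (-187|19) = -1.
Legendre symbol -1 ⇒ 19 is inert.

remains prime (inert)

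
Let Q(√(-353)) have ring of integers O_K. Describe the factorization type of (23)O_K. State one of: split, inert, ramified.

inert

-353 mod 4 = 3, hence disc K = 4·(-353) = -1412 and O_K = ℤ[√-353].
23 ∤ -1412, so 23 is unramified.
Euler's criterion: (-353)^11 mod 23 = 22. Thus (-353|23) = -1.
d is a non-residue mod p, hence 23 remains inert in O_K.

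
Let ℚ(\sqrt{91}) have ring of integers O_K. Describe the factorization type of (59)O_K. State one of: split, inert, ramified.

inert

d = 91 ≡ 3 (mod 4), so O_K = ℤ[√91] and disc(K) = 4d = 364.
Since gcd(59, 364) = 1 the prime 59 does not ramify.
Compute (91/59) via Euler: 32^((59-1)/2) mod 59 = 58, so (91/59) = -1.
Legendre symbol -1 ⇒ 59 is inert.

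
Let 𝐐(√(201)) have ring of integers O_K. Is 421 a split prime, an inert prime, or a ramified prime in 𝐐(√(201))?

201 mod 4 = 1, hence disc K = 201 and O_K = ℤ[(1+√201)/2].
disc(K) = 201 is not divisible by 421; 421 is unramified.
(201/421) = 201^210 mod 421 = 1, giving Legendre symbol 1.
d is a quadratic residue mod p, hence 421 splits in O_K.

p splits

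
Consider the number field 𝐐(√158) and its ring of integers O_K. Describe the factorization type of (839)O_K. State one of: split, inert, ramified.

inert — (839) stays prime in O_K

d = 158 ≡ 2 (mod 4), so O_K = ℤ[√158] and disc(K) = 4d = 632.
disc(K) = 632 is not divisible by 839; 839 is unramified.
Euler's criterion: 158^419 mod 839 = 838. Thus (158|839) = -1.
Legendre symbol -1 ⇒ 839 is inert.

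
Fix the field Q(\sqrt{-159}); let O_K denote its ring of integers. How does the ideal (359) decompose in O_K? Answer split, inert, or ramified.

p splits

Since -159 ≡ 1 mod 4, the ring of integers is ℤ[(1+√-159)/2] with discriminant -159.
Since gcd(359, -159) = 1 the prime 359 does not ramify.
Legendre symbol by Euler's criterion: (-159/359) ≡ (-159)^179 ≡ 1 (mod 359), i.e. (-159/359) = 1.
d is a quadratic residue mod p, hence 359 splits in O_K.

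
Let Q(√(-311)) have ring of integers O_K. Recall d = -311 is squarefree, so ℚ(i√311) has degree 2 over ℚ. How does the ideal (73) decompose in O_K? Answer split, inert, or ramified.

-311 mod 4 = 1, hence disc K = -311 and O_K = ℤ[(1+√-311)/2].
73 ∤ -311, so 73 is unramified.
(-311/73) = 54^36 mod 73 = 1, giving Legendre symbol 1.
d is a quadratic residue mod p, hence 73 splits in O_K.

p splits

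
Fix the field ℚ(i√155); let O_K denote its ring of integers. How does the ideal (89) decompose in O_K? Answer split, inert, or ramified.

Since -155 ≡ 1 mod 4, the ring of integers is ℤ[(1+√-155)/2] with discriminant -155.
89 ∤ -155, so 89 is unramified.
Compute (-155/89) via Euler: 23^((89-1)/2) mod 89 = 88, so (-155/89) = -1.
Legendre symbol -1 ⇒ 89 is inert.

89 remains inert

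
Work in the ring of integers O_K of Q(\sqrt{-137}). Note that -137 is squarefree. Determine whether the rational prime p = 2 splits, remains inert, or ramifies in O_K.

ramified — (2) = 𝔭²

Since -137 ≢ 1 mod 4, the ring of integers is ℤ[√-137] with discriminant 4·(-137) = -548.
Ramification test: 2 | -548. The prime 2 ramifies in K.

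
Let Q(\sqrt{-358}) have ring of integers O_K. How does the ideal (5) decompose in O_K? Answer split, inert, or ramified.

inert

-358 mod 4 = 2, hence disc K = 4·(-358) = -1432 and O_K = ℤ[√-358].
Since gcd(5, -1432) = 1 the prime 5 does not ramify.
Compute (-358/5) via Euler: 2^((5-1)/2) mod 5 = 4, so (-358/5) = -1.
d is a non-residue mod p, hence 5 remains inert in O_K.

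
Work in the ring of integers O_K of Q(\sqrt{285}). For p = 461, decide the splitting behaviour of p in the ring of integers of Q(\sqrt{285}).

inert — (461) stays prime in O_K

285 mod 4 = 1, hence disc K = 285 and O_K = ℤ[(1+√285)/2].
461 ∤ 285, so 461 is unramified.
Euler's criterion: 285^230 mod 461 = 460. Thus (285|461) = -1.
d is a non-residue mod p, hence 461 remains inert in O_K.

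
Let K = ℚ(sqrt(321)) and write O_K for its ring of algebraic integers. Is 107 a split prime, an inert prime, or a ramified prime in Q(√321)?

Since 321 ≡ 1 mod 4, the ring of integers is ℤ[(1+√321)/2] with discriminant 321.
disc(K) = 321 = 107·3, so p = 107 is ramified.

ramified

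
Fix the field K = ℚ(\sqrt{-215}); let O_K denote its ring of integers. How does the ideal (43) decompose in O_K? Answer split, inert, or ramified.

Since -215 ≡ 1 mod 4, the ring of integers is ℤ[(1+√-215)/2] with discriminant -215.
disc(K) = -215 = 43·(-5), so p = 43 is ramified.

p ramifies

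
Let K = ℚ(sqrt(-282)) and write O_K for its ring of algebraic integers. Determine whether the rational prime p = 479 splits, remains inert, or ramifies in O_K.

d = -282 ≡ 2 (mod 4), so O_K = ℤ[√-282] and disc(K) = 4d = -1128.
disc(K) = -1128 is not divisible by 479; 479 is unramified.
(-282/479) = 197^239 mod 479 = 1, giving Legendre symbol 1.
Legendre symbol 1 ⇒ 479 is split.

479 splits in O_K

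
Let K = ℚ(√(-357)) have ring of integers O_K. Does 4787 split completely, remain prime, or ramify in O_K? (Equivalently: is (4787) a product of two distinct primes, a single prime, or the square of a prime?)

p splits

d = -357 ≡ 3 (mod 4), so O_K = ℤ[√-357] and disc(K) = 4d = -1428.
Since gcd(4787, -1428) = 1 the prime 4787 does not ramify.
(-357/4787) = 4430^2393 mod 4787 = 1, giving Legendre symbol 1.
d is a quadratic residue mod p, hence 4787 splits in O_K.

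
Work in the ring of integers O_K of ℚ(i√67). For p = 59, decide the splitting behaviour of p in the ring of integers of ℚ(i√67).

split

-67 mod 4 = 1, hence disc K = -67 and O_K = ℤ[(1+√-67)/2].
59 ∤ -67, so 59 is unramified.
Legendre symbol by Euler's criterion: (-67/59) ≡ (-67)^29 ≡ 1 (mod 59), i.e. (-67/59) = 1.
Legendre symbol 1 ⇒ 59 is split.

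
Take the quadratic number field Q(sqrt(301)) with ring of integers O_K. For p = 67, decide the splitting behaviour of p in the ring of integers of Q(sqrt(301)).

301 mod 4 = 1, hence disc K = 301 and O_K = ℤ[(1+√301)/2].
67 ∤ 301, so 67 is unramified.
Legendre symbol by Euler's criterion: (301/67) ≡ 301^33 ≡ 1 (mod 67), i.e. (301/67) = 1.
d is a quadratic residue mod p, hence 67 splits in O_K.

p splits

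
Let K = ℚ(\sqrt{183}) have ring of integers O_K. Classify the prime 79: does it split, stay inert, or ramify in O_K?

splits completely

d = 183 ≡ 3 (mod 4), so O_K = ℤ[√183] and disc(K) = 4d = 732.
Since gcd(79, 732) = 1 the prime 79 does not ramify.
Compute (183/79) via Euler: 25^((79-1)/2) mod 79 = 1, so (183/79) = 1.
d is a quadratic residue mod p, hence 79 splits in O_K.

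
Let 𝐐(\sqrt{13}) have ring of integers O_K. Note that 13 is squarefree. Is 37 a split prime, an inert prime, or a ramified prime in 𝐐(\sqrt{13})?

inert

Since 13 ≡ 1 mod 4, the ring of integers is ℤ[(1+√13)/2] with discriminant 13.
disc(K) = 13 is not divisible by 37; 37 is unramified.
(13/37) = 13^18 mod 37 = 36, giving Legendre symbol -1.
(13/37) = -1, so 37 is inert.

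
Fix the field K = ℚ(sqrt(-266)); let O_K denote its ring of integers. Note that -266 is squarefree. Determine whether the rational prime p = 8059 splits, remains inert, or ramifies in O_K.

-266 mod 4 = 2, hence disc K = 4·(-266) = -1064 and O_K = ℤ[√-266].
disc(K) = -1064 is not divisible by 8059; 8059 is unramified.
Compute (-266/8059) via Euler: 7793^((8059-1)/2) mod 8059 = 8058, so (-266/8059) = -1.
d is a non-residue mod p, hence 8059 remains inert in O_K.

8059 remains inert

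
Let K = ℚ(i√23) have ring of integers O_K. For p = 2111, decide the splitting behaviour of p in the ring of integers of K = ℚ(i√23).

split

-23 mod 4 = 1, hence disc K = -23 and O_K = ℤ[(1+√-23)/2].
disc(K) = -23 is not divisible by 2111; 2111 is unramified.
Euler's criterion: (-23)^1055 mod 2111 = 1. Thus (-23|2111) = 1.
(-23/2111) = 1, so 2111 splits.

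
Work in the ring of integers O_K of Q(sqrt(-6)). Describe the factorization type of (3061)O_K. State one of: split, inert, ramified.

inert

Since -6 ≢ 1 mod 4, the ring of integers is ℤ[√-6] with discriminant 4·(-6) = -24.
disc(K) = -24 is not divisible by 3061; 3061 is unramified.
Legendre symbol by Euler's criterion: (-6/3061) ≡ (-6)^1530 ≡ 3060 (mod 3061), i.e. (-6/3061) = -1.
d is a non-residue mod p, hence 3061 remains inert in O_K.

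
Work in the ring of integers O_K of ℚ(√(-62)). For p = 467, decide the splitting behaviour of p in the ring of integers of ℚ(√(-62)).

p is inert

-62 mod 4 = 2, hence disc K = 4·(-62) = -248 and O_K = ℤ[√-62].
467 ∤ -248, so 467 is unramified.
Compute (-62/467) via Euler: 405^((467-1)/2) mod 467 = 466, so (-62/467) = -1.
(-62/467) = -1, so 467 is inert.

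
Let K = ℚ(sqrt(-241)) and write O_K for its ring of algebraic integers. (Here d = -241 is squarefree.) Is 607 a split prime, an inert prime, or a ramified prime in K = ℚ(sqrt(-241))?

Since -241 ≢ 1 mod 4, the ring of integers is ℤ[√-241] with discriminant 4·(-241) = -964.
Since gcd(607, -964) = 1 the prime 607 does not ramify.
(-241/607) = 366^303 mod 607 = 606, giving Legendre symbol -1.
Legendre symbol -1 ⇒ 607 is inert.

inert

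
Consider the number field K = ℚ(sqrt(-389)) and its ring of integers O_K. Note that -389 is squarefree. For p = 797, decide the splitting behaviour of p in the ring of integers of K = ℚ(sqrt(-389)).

-389 mod 4 = 3, hence disc K = 4·(-389) = -1556 and O_K = ℤ[√-389].
797 ∤ -1556, so 797 is unramified.
(-389/797) = 408^398 mod 797 = 1, giving Legendre symbol 1.
d is a quadratic residue mod p, hence 797 splits in O_K.

split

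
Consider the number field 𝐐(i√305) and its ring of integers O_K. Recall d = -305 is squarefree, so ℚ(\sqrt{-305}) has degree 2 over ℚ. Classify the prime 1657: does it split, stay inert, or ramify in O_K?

Since -305 ≢ 1 mod 4, the ring of integers is ℤ[√-305] with discriminant 4·(-305) = -1220.
1657 ∤ -1220, so 1657 is unramified.
Euler's criterion: (-305)^828 mod 1657 = 1. Thus (-305|1657) = 1.
Legendre symbol 1 ⇒ 1657 is split.

1657 splits in O_K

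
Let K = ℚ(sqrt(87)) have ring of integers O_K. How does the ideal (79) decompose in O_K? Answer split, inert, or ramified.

87 mod 4 = 3, hence disc K = 4·87 = 348 and O_K = ℤ[√87].
disc(K) = 348 is not divisible by 79; 79 is unramified.
Compute (87/79) via Euler: 8^((79-1)/2) mod 79 = 1, so (87/79) = 1.
Legendre symbol 1 ⇒ 79 is split.

79 splits in O_K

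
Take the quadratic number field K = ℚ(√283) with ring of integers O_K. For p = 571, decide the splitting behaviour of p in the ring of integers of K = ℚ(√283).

283 mod 4 = 3, hence disc K = 4·283 = 1132 and O_K = ℤ[√283].
571 ∤ 1132, so 571 is unramified.
(283/571) = 283^285 mod 571 = 1, giving Legendre symbol 1.
Legendre symbol 1 ⇒ 571 is split.

p splits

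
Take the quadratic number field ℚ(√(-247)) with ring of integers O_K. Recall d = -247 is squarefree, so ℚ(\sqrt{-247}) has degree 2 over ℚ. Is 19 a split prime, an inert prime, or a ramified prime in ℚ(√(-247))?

19 is ramified

d = -247 ≡ 1 (mod 4), so O_K = ℤ[(1+√-247)/2] and disc(K) = d = -247.
Ramification test: 19 | -247. The prime 19 ramifies in K.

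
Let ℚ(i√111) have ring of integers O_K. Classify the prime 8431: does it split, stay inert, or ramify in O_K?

-111 mod 4 = 1, hence disc K = -111 and O_K = ℤ[(1+√-111)/2].
Since gcd(8431, -111) = 1 the prime 8431 does not ramify.
Compute (-111/8431) via Euler: 8320^((8431-1)/2) mod 8431 = 8430, so (-111/8431) = -1.
d is a non-residue mod p, hence 8431 remains inert in O_K.

inert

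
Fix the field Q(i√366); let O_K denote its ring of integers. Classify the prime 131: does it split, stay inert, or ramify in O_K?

split

Since -366 ≢ 1 mod 4, the ring of integers is ℤ[√-366] with discriminant 4·(-366) = -1464.
disc(K) = -1464 is not divisible by 131; 131 is unramified.
Euler's criterion: (-366)^65 mod 131 = 1. Thus (-366|131) = 1.
d is a quadratic residue mod p, hence 131 splits in O_K.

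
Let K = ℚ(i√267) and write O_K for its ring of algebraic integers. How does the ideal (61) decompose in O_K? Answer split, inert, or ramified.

inert — (61) stays prime in O_K

Since -267 ≡ 1 mod 4, the ring of integers is ℤ[(1+√-267)/2] with discriminant -267.
disc(K) = -267 is not divisible by 61; 61 is unramified.
Legendre symbol by Euler's criterion: (-267/61) ≡ (-267)^30 ≡ 60 (mod 61), i.e. (-267/61) = -1.
(-267/61) = -1, so 61 is inert.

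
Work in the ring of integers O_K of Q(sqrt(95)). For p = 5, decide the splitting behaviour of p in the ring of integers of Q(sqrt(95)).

Since 95 ≢ 1 mod 4, the ring of integers is ℤ[√95] with discriminant 4·95 = 380.
disc(K) = 380 = 5·76, so p = 5 is ramified.

ramified — (5) = 𝔭²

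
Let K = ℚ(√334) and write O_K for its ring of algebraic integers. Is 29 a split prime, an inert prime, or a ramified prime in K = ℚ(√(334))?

334 mod 4 = 2, hence disc K = 4·334 = 1336 and O_K = ℤ[√334].
disc(K) = 1336 is not divisible by 29; 29 is unramified.
(334/29) = 15^14 mod 29 = 28, giving Legendre symbol -1.
(334/29) = -1, so 29 is inert.

p is inert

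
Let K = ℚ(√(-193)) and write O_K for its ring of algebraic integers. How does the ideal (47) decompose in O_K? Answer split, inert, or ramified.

split — (47) = 𝔭₁𝔭₂ with 𝔭₁ ≠ 𝔭₂

Since -193 ≢ 1 mod 4, the ring of integers is ℤ[√-193] with discriminant 4·(-193) = -772.
Since gcd(47, -772) = 1 the prime 47 does not ramify.
Euler's criterion: (-193)^23 mod 47 = 1. Thus (-193|47) = 1.
Legendre symbol 1 ⇒ 47 is split.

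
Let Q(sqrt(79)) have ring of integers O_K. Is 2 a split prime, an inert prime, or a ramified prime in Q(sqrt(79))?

ramifies in O_K

Since 79 ≢ 1 mod 4, the ring of integers is ℤ[√79] with discriminant 4·79 = 316.
2 divides disc(K) = 316, so 2 ramifies.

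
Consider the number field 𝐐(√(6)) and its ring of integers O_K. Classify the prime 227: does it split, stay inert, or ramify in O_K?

remains prime (inert)

Since 6 ≢ 1 mod 4, the ring of integers is ℤ[√6] with discriminant 4·6 = 24.
227 ∤ 24, so 227 is unramified.
Compute (6/227) via Euler: 6^((227-1)/2) mod 227 = 226, so (6/227) = -1.
(6/227) = -1, so 227 is inert.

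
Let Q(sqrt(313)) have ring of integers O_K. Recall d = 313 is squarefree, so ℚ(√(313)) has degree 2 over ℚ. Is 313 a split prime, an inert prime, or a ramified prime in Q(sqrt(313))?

313 mod 4 = 1, hence disc K = 313 and O_K = ℤ[(1+√313)/2].
313 divides disc(K) = 313, so 313 ramifies.

ramifies in O_K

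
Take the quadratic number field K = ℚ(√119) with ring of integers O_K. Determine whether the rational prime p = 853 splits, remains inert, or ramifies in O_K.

split — (853) = 𝔭₁𝔭₂ with 𝔭₁ ≠ 𝔭₂

119 mod 4 = 3, hence disc K = 4·119 = 476 and O_K = ℤ[√119].
disc(K) = 476 is not divisible by 853; 853 is unramified.
(119/853) = 119^426 mod 853 = 1, giving Legendre symbol 1.
Legendre symbol 1 ⇒ 853 is split.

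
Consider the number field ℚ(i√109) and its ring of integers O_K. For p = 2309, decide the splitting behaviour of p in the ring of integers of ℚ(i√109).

d = -109 ≡ 3 (mod 4), so O_K = ℤ[√-109] and disc(K) = 4d = -436.
Since gcd(2309, -436) = 1 the prime 2309 does not ramify.
Legendre symbol by Euler's criterion: (-109/2309) ≡ (-109)^1154 ≡ 1 (mod 2309), i.e. (-109/2309) = 1.
(-109/2309) = 1, so 2309 splits.

splits completely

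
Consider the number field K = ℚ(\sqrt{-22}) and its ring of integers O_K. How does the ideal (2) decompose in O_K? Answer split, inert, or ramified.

-22 mod 4 = 2, hence disc K = 4·(-22) = -88 and O_K = ℤ[√-22].
Ramification test: 2 | -88. The prime 2 ramifies in K.

2 is ramified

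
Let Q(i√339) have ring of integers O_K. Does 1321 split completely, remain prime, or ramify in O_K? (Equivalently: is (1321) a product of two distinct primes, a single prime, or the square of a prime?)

inert — (1321) stays prime in O_K

-339 mod 4 = 1, hence disc K = -339 and O_K = ℤ[(1+√-339)/2].
1321 ∤ -339, so 1321 is unramified.
Compute (-339/1321) via Euler: 982^((1321-1)/2) mod 1321 = 1320, so (-339/1321) = -1.
(-339/1321) = -1, so 1321 is inert.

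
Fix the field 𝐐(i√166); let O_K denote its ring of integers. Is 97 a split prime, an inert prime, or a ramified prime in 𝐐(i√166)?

Since -166 ≢ 1 mod 4, the ring of integers is ℤ[√-166] with discriminant 4·(-166) = -664.
disc(K) = -664 is not divisible by 97; 97 is unramified.
Legendre symbol by Euler's criterion: (-166/97) ≡ (-166)^48 ≡ 96 (mod 97), i.e. (-166/97) = -1.
(-166/97) = -1, so 97 is inert.

inert — (97) stays prime in O_K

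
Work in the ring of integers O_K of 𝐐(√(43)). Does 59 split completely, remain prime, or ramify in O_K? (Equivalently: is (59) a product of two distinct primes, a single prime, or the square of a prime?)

59 remains inert

d = 43 ≡ 3 (mod 4), so O_K = ℤ[√43] and disc(K) = 4d = 172.
disc(K) = 172 is not divisible by 59; 59 is unramified.
Legendre symbol by Euler's criterion: (43/59) ≡ 43^29 ≡ 58 (mod 59), i.e. (43/59) = -1.
d is a non-residue mod p, hence 59 remains inert in O_K.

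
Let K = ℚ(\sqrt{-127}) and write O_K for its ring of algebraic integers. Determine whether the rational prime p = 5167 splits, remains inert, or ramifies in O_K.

split

Since -127 ≡ 1 mod 4, the ring of integers is ℤ[(1+√-127)/2] with discriminant -127.
Since gcd(5167, -127) = 1 the prime 5167 does not ramify.
Legendre symbol by Euler's criterion: (-127/5167) ≡ (-127)^2583 ≡ 1 (mod 5167), i.e. (-127/5167) = 1.
d is a quadratic residue mod p, hence 5167 splits in O_K.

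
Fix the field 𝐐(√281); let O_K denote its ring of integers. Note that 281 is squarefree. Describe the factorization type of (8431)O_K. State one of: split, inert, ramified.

Since 281 ≡ 1 mod 4, the ring of integers is ℤ[(1+√281)/2] with discriminant 281.
Since gcd(8431, 281) = 1 the prime 8431 does not ramify.
Compute (281/8431) via Euler: 281^((8431-1)/2) mod 8431 = 1, so (281/8431) = 1.
(281/8431) = 1, so 8431 splits.

split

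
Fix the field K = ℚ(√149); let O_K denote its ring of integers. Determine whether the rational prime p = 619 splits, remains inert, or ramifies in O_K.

Since 149 ≡ 1 mod 4, the ring of integers is ℤ[(1+√149)/2] with discriminant 149.
619 ∤ 149, so 619 is unramified.
(149/619) = 149^309 mod 619 = 618, giving Legendre symbol -1.
d is a non-residue mod p, hence 619 remains inert in O_K.

inert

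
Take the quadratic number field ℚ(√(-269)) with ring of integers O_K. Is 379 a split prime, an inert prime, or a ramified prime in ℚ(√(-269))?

splits completely

d = -269 ≡ 3 (mod 4), so O_K = ℤ[√-269] and disc(K) = 4d = -1076.
Since gcd(379, -1076) = 1 the prime 379 does not ramify.
Legendre symbol by Euler's criterion: (-269/379) ≡ (-269)^189 ≡ 1 (mod 379), i.e. (-269/379) = 1.
Legendre symbol 1 ⇒ 379 is split.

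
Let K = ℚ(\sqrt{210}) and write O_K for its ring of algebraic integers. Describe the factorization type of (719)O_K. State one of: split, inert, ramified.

719 splits in O_K

210 mod 4 = 2, hence disc K = 4·210 = 840 and O_K = ℤ[√210].
disc(K) = 840 is not divisible by 719; 719 is unramified.
(210/719) = 210^359 mod 719 = 1, giving Legendre symbol 1.
(210/719) = 1, so 719 splits.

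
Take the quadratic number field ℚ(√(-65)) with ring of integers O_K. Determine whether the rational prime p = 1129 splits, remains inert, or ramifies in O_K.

-65 mod 4 = 3, hence disc K = 4·(-65) = -260 and O_K = ℤ[√-65].
Since gcd(1129, -260) = 1 the prime 1129 does not ramify.
(-65/1129) = 1064^564 mod 1129 = 1128, giving Legendre symbol -1.
d is a non-residue mod p, hence 1129 remains inert in O_K.

inert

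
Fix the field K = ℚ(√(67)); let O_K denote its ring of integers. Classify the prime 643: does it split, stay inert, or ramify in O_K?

inert

67 mod 4 = 3, hence disc K = 4·67 = 268 and O_K = ℤ[√67].
643 ∤ 268, so 643 is unramified.
(67/643) = 67^321 mod 643 = 642, giving Legendre symbol -1.
d is a non-residue mod p, hence 643 remains inert in O_K.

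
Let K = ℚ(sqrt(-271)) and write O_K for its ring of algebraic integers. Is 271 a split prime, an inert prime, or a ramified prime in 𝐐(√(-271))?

ramified

d = -271 ≡ 1 (mod 4), so O_K = ℤ[(1+√-271)/2] and disc(K) = d = -271.
271 divides disc(K) = -271, so 271 ramifies.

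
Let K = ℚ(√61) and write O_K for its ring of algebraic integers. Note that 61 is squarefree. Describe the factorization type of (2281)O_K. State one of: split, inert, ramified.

2281 remains inert

61 mod 4 = 1, hence disc K = 61 and O_K = ℤ[(1+√61)/2].
2281 ∤ 61, so 2281 is unramified.
Euler's criterion: 61^1140 mod 2281 = 2280. Thus (61|2281) = -1.
d is a non-residue mod p, hence 2281 remains inert in O_K.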